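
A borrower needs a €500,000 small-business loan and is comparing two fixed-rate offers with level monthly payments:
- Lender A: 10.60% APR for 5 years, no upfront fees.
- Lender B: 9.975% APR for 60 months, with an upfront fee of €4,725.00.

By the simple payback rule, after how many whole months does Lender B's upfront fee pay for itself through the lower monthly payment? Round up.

Lender A: at 10.60% the monthly rate is 0.0088333, so the payment is 500,000 × 0.0088333 / (1 − 1.0088333^−60) = €10,771.74.
Lender B: monthly rate = 9.975%/12 = 0.0083125; payment = 500,000 × 0.0083125 / (1 − (1+0.0083125)^−60) = €10,617.37.
Monthly savings = €10,771.74 − €10,617.37 = €154.37.
Break-even = €4,725.00 / €154.37 = 30.61 → 31 months.

31 months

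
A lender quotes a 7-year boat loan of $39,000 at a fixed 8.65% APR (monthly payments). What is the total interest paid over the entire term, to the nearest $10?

$13,130

At 8.65% the monthly rate is 0.0072083, so the payment is 39,000 × 0.0072083 / (1 − 1.0072083^−84) = $620.57.
Total paid = 84 × $620.57 = $52,127.88; interest = $52,127.88 − $39,000 = $13,127.88.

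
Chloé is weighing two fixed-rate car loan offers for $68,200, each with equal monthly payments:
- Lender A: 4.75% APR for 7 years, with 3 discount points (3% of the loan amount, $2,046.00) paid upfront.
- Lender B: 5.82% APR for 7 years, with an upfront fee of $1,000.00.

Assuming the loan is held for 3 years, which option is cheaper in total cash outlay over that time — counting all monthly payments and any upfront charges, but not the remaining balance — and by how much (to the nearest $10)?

Lender A by $200

Lender A: monthly rate = 4.75%/12 = 0.0039583; payment = 68,200 × 0.0039583 / (1 − (1+0.0039583)^−84) = $955.94.
Lender B: at 5.82% the monthly rate is 0.0048500, so the payment is 68,200 × 0.0048500 / (1 − 1.0048500^−84) = $990.43.
Over 36 months: Lender A costs 36 × $955.94 + $2,046.00 = $36,459.84; Lender B costs 36 × $990.43 + $1,000.00 = $36,655.48.
Lender A is cheaper by $36,655.48 − $36,459.84 = $195.64.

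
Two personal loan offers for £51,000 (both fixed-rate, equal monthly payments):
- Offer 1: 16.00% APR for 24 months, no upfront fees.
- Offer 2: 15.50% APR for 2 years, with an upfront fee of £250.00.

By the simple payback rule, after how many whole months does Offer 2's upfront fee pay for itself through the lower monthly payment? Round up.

21 months

Offer 1: monthly rate = 16%/12 = 0.0133333; payment = 51,000 × 0.0133333 / (1 − (1+0.0133333)^−24) = £2,497.12.
Offer 2: monthly rate = 15.5%/12 = 0.0129167; payment = 51,000 × 0.0129167 / (1 − (1+0.0129167)^−24) = £2,484.95.
Monthly savings = £2,497.12 − £2,484.95 = £12.17.
Break-even = £250.00 / £12.17 = 20.54 → 21 months.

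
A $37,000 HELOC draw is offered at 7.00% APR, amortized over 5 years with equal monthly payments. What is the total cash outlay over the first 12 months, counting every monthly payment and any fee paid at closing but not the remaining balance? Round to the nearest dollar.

At 7.00% the monthly rate is 0.0058333, so the payment is 37,000 × 0.0058333 / (1 − 1.0058333^−60) = $732.64.
Total outlay = 12 × $732.64 = $8,791.68.

$8,792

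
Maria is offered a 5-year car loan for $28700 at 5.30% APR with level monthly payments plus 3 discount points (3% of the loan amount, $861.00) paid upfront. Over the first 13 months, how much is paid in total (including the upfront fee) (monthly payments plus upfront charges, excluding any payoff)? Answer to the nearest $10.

$7,950

At 5.30% the monthly rate is 0.0044167, so the payment is 28,700 × 0.0044167 / (1 − 1.0044167^−60) = $545.56.
Total outlay = 13 × $545.56 + $861.00 = $7,953.28.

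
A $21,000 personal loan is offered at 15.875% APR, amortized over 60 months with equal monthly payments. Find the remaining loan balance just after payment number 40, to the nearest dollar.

With monthly rate i = 15.875%/12 = 0.0132292, the balance after k of n payments is P · [(1+i)^n − (1+i)^k] / [(1+i)^n − 1].
(1+0.0132292)^60 = 2.20019397 and (1+0.0132292)^40 = 1.69163754, so the balance is 21,000 × (2.20019397 − 1.69163754) / (2.20019397 − 1) = $8,898.30.

$8,898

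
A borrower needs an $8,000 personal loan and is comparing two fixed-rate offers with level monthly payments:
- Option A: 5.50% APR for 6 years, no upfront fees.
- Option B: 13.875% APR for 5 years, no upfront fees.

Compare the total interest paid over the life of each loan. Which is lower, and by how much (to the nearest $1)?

Option A: monthly rate = 5.5%/12 = 0.0045833; payment = 8,000 × 0.0045833 / (1 − (1+0.0045833)^−72) = $130.70.
Total interest on Option A = 72 × $130.70 − $8,000 = $1,410.40.
Option B: monthly rate = 13.875%/12 = 0.0115625; payment = 8,000 × 0.0115625 / (1 − (1+0.0115625)^−60) = $185.63.
Total interest on Option B = 60 × $185.63 − $8,000 = $3,137.80.
Option A is lower by $1,727.40.

Option A by $1,727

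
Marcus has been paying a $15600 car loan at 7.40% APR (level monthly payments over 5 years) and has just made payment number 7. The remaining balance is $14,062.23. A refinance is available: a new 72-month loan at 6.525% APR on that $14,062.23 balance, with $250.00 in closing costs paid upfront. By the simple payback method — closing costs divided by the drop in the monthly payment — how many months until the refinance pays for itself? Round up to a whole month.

4 months

Current payment = 15,600 × 7.4%/12 / (1 − (1+0.0061667)^−60) = $311.85.
Refinanced payment = 14,062.23 × 0.0054375 / (1 − (1+0.0054375)^−72) = $236.55.
Monthly savings = $311.85 − $236.55 = $75.30.
Break-even = $250.00 / $75.30 = 3.32 → 4 months.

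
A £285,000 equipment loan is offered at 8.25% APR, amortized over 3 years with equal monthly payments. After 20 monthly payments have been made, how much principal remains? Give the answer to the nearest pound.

With monthly rate i = 8.25%/12 = 0.0068750, the balance after k of n payments is P · [(1+i)^n − (1+i)^k] / [(1+i)^n − 1].
(1+0.0068750)^36 = 1.27973509 and (1+0.0068750)^20 = 1.14686198, so the balance is 285,000 × (1.27973509 − 1.14686198) / (1.27973509 − 1) = £135,373.92.

£135,374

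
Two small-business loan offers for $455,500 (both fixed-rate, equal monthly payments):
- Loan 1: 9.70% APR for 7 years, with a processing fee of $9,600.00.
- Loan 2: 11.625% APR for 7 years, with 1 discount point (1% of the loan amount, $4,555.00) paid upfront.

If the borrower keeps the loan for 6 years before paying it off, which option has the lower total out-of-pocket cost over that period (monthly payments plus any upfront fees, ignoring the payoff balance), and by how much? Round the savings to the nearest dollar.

Loan 1 by $27,955

Loan 1: monthly rate = 9.7%/12 = 0.0080833; payment = 455,500 × 0.0080833 / (1 − (1+0.0080833)^−84) = $7,491.42.
Loan 2: monthly rate = 11.625%/12 = 0.0096875; payment = 455,500 × 0.0096875 / (1 − (1+0.0096875)^−84) = $7,949.76.
Over 72 months: Loan 1 costs 72 × $7,491.42 + $9,600.00 = $548,982.24; Loan 2 costs 72 × $7,949.76 + $4,555.00 = $576,937.72.
Loan 1 is cheaper by $576,937.72 − $548,982.24 = $27,955.48.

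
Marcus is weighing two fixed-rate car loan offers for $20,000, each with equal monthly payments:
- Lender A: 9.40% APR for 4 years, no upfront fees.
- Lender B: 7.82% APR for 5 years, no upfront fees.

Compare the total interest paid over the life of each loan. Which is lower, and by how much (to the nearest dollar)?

Lender A by $156

Lender A: monthly rate = 9.4%/12 = 0.0078333; payment = 20,000 × 0.0078333 / (1 − (1+0.0078333)^−48) = $501.51.
Total interest on Lender A = 48 × $501.51 − $20,000 = $4,072.48.
Lender B: at 7.82% the monthly rate is 0.0065167, so the payment is 20,000 × 0.0065167 / (1 − 1.0065167^−60) = $403.81.
Total interest on Lender B = 60 × $403.81 − $20,000 = $4,228.60.
Lender A is lower by $156.12.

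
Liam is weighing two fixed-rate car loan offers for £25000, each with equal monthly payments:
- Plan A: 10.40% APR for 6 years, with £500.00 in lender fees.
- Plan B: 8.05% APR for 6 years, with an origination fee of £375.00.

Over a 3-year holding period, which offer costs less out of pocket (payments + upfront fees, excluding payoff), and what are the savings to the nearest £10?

Plan A: monthly rate = 10.4%/12 = 0.0086667; payment = 25,000 × 0.0086667 / (1 − (1+0.0086667)^−72) = £468.20.
Plan B: monthly rate = 8.05%/12 = 0.0067083; payment = 25,000 × 0.0067083 / (1 − (1+0.0067083)^−72) = £438.94.
Over 36 months: Plan A costs 36 × £468.20 + £500.00 = £17,355.20; Plan B costs 36 × £438.94 + £375.00 = £16,176.84.
Plan B is cheaper by £17,355.20 − £16,176.84 = £1,178.36.

Plan B by £1,180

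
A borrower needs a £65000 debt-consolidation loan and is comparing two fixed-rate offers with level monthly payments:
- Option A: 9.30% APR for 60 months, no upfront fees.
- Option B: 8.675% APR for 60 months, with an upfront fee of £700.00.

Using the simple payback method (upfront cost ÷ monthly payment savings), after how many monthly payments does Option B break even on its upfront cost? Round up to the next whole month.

36 months

Option A: monthly rate = 9.3%/12 = 0.0077500; payment = 65,000 × 0.0077500 / (1 − (1+0.0077500)^−60) = £1,358.78.
Option B: monthly rate = 8.675%/12 = 0.0072292; payment = 65,000 × 0.0072292 / (1 − (1+0.0072292)^−60) = £1,339.06.
Monthly savings = £1,358.78 − £1,339.06 = £19.72.
Break-even = £700.00 / £19.72 = 35.50 → 36 months.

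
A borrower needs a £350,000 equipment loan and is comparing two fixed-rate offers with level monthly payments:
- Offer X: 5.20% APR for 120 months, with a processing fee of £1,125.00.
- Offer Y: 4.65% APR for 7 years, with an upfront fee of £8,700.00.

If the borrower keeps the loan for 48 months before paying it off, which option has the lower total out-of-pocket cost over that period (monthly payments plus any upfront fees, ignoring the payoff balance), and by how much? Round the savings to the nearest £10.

Offer X by £62,430

Offer X: monthly rate = 5.2%/12 = 0.0043333; payment = 350,000 × 0.0043333 / (1 − (1+0.0043333)^−120) = £3,746.60.
Offer Y: at 4.65% the monthly rate is 0.0038750, so the payment is 350,000 × 0.0038750 / (1 − 1.0038750^−84) = £4,889.51.
Over 48 months: Offer X costs 48 × £3,746.60 + £1,125.00 = £180,961.80; Offer Y costs 48 × £4,889.51 + £8,700.00 = £243,396.48.
Offer X is cheaper by £243,396.48 − £180,961.80 = £62,434.68.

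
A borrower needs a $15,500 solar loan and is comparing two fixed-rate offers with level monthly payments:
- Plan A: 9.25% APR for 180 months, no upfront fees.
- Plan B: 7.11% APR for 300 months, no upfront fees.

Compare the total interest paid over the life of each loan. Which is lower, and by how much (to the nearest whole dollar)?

Plan A by $4,478

Plan A: at 9.25% the monthly rate is 0.0077083, so the payment is 15,500 × 0.0077083 / (1 − 1.0077083^−180) = $159.52.
Total interest on Plan A = 180 × $159.52 − $15,500 = $13,213.60.
Plan B: at 7.11% the monthly rate is 0.0059250, so the payment is 15,500 × 0.0059250 / (1 − 1.0059250^−300) = $110.64.
Total interest on Plan B = 300 × $110.64 − $15,500 = $17,692.00.
Plan A is lower by $4,478.40.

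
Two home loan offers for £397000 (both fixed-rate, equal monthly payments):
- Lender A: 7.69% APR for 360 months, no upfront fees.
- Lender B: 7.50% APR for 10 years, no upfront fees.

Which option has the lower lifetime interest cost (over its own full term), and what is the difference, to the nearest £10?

Lender A: monthly rate = 7.69%/12 = 0.0064083; payment = 397,000 × 0.0064083 / (1 − (1+0.0064083)^−360) = £2,827.71.
Total interest on Lender A = 360 × £2,827.71 − £397,000 = £620,975.60.
Lender B: at 7.50% the monthly rate is 0.0062500, so the payment is 397,000 × 0.0062500 / (1 − 1.0062500^−120) = £4,712.46.
Total interest on Lender B = 120 × £4,712.46 − £397,000 = £168,495.20.
Lender B is lower by £452,480.40.

Lender B by £452,480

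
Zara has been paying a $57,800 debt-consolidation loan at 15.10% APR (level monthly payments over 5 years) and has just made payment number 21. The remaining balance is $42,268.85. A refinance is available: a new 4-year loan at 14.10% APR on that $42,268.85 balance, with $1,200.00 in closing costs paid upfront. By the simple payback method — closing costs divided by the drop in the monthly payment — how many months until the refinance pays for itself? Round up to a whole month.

Current payment = 57,800 × 15.1%/12 / (1 − (1+0.0125833)^−60) = $1,378.09.
Refinanced payment = 42,268.85 × 0.0117500 / (1 − (1+0.0117500)^−48) = $1,157.18.
Monthly savings = $1,378.09 − $1,157.18 = $220.91.
Break-even = $1,200.00 / $220.91 = 5.43 → 6 months.

6 months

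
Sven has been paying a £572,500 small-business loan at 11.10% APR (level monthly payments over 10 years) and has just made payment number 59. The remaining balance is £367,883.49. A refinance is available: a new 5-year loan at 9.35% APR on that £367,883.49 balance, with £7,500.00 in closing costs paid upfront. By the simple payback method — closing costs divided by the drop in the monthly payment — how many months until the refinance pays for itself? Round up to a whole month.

Current payment = 572,500 × 11.1%/12 / (1 − (1+0.0092500)^−120) = £7,918.63.
Refinanced payment = 367,883.49 × 0.0077917 / (1 − (1+0.0077917)^−60) = £7,699.30.
Monthly savings = £7,918.63 − £7,699.30 = £219.33.
Break-even = £7,500.00 / £219.33 = 34.20 → 35 months.

35 months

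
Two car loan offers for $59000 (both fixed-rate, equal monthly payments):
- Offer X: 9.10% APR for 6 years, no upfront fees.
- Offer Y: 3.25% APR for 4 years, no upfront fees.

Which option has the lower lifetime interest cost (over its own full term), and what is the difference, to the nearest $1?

Offer Y by $13,786

Offer X: monthly rate = 9.1%/12 = 0.0075833; payment = 59,000 × 0.0075833 / (1 − (1+0.0075833)^−72) = $1,066.44.
Total interest on Offer X = 72 × $1,066.44 − $59,000 = $17,783.68.
Offer Y: at 3.25% the monthly rate is 0.0027083, so the payment is 59,000 × 0.0027083 / (1 − 1.0027083^−48) = $1,312.45.
Total interest on Offer Y = 48 × $1,312.45 − $59,000 = $3,997.60.
Offer Y is lower by $13,786.08.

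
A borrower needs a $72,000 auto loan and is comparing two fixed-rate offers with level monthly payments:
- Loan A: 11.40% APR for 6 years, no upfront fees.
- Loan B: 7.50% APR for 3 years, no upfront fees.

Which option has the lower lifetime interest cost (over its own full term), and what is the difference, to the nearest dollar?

Loan B by $19,111

Loan A: at 11.40% the monthly rate is 0.0095000, so the payment is 72,000 × 0.0095000 / (1 − 1.0095000^−72) = $1,385.25.
Total interest on Loan A = 72 × $1,385.25 − $72,000 = $27,738.00.
Loan B: monthly rate = 7.5%/12 = 0.0062500; payment = 72,000 × 0.0062500 / (1 − (1+0.0062500)^−36) = $2,239.65.
Total interest on Loan B = 36 × $2,239.65 − $72,000 = $8,627.40.
Loan B is lower by $19,110.60.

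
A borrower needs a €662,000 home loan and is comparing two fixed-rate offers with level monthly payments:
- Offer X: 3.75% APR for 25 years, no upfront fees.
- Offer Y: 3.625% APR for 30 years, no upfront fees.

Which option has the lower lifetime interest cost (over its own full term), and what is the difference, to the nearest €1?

Offer X by €65,797

Offer X: at 3.75% the monthly rate is 0.0031250, so the payment is 662,000 × 0.0031250 / (1 − 1.0031250^−300) = €3,403.55.
Total interest on Offer X = 300 × €3,403.55 − €662,000 = €359,065.00.
Offer Y: at 3.625% the monthly rate is 0.0030208, so the payment is 662,000 × 0.0030208 / (1 − 1.0030208^−360) = €3,019.06.
Total interest on Offer Y = 360 × €3,019.06 − €662,000 = €424,861.60.
Offer X is lower by €65,796.60.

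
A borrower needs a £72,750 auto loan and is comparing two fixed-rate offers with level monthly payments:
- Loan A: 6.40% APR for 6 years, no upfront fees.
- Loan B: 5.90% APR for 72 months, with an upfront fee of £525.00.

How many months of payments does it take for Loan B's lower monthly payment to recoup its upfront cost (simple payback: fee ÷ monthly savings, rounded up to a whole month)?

31 months

Loan A: at 6.40% the monthly rate is 0.0053333, so the payment is 72,750 × 0.0053333 / (1 − 1.0053333^−72) = £1,219.46.
Loan B: at 5.90% the monthly rate is 0.0049167, so the payment is 72,750 × 0.0049167 / (1 − 1.0049167^−72) = £1,202.25.
Monthly savings = £1,219.46 − £1,202.25 = £17.21.
Break-even = £525.00 / £17.21 = 30.51 → 31 months.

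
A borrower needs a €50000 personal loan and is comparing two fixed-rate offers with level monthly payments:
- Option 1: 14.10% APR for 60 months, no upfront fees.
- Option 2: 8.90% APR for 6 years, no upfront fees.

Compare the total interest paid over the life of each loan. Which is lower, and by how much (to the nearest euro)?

Option 1: monthly rate = 14.1%/12 = 0.0117500; payment = 50,000 × 0.0117500 / (1 − (1+0.0117500)^−60) = €1,166.01.
Total interest on Option 1 = 60 × €1,166.01 − €50,000 = €19,960.60.
Option 2: monthly rate = 8.9%/12 = 0.0074167; payment = 50,000 × 0.0074167 / (1 − (1+0.0074167)^−72) = €898.80.
Total interest on Option 2 = 72 × €898.80 − €50,000 = €14,713.60.
Option 2 is lower by €5,247.00.

Option 2 by €5,247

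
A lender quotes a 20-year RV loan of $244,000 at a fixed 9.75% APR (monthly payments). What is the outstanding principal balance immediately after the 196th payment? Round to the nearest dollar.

With monthly rate i = 9.75%/12 = 0.0081250, the balance after k of n payments is P · [(1+i)^n − (1+i)^k] / [(1+i)^n − 1].
(1+0.0081250)^240 = 6.97352458 and (1+0.0081250)^196 = 4.88449206, so the balance is 244,000 × (6.97352458 − 4.88449206) / (6.97352458 − 1) = $85,330.52.

$85,331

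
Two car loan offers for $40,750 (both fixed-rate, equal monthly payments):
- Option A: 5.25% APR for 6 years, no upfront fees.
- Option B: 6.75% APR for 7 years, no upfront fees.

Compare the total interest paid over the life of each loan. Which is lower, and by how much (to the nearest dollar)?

Option A by $3,652

Option A: at 5.25% the monthly rate is 0.0043750, so the payment is 40,750 × 0.0043750 / (1 − 1.0043750^−72) = $661.01.
Total interest on Option A = 72 × $661.01 − $40,750 = $6,842.72.
Option B: monthly rate = 6.75%/12 = 0.0056250; payment = 40,750 × 0.0056250 / (1 − (1+0.0056250)^−84) = $610.06.
Total interest on Option B = 84 × $610.06 − $40,750 = $10,495.04.
Option A is lower by $3,652.32.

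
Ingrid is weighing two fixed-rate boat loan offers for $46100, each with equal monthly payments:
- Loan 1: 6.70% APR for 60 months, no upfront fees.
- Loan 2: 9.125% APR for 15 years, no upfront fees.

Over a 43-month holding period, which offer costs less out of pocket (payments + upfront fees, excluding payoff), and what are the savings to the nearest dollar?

Loan 1: at 6.70% the monthly rate is 0.0055833, so the payment is 46,100 × 0.0055833 / (1 − 1.0055833^−60) = $906.32.
Loan 2: monthly rate = 9.125%/12 = 0.0076042; payment = 46,100 × 0.0076042 / (1 − (1+0.0076042)^−180) = $471.01.
Over 43 months: Loan 1 costs 43 × $906.32 = $38,971.76; Loan 2 costs 43 × $471.01 = $20,253.43.
Loan 2 is cheaper by $38,971.76 − $20,253.43 = $18,718.33.

Loan 2 by $18,718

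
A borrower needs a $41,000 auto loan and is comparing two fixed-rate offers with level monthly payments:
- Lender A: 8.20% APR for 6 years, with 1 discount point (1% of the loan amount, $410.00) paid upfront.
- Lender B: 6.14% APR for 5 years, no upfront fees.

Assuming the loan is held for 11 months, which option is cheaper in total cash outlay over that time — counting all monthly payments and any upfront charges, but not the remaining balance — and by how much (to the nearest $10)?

Lender A: at 8.20% the monthly rate is 0.0068333, so the payment is 41,000 × 0.0068333 / (1 − 1.0068333^−72) = $722.87.
Lender B: monthly rate = 6.14%/12 = 0.0051167; payment = 41,000 × 0.0051167 / (1 − (1+0.0051167)^−60) = $795.32.
Over 11 months: Lender A costs 11 × $722.87 + $410.00 = $8,361.57; Lender B costs 11 × $795.32 = $8,748.52.
Lender A is cheaper by $8,748.52 − $8,361.57 = $386.95.

Lender A by $390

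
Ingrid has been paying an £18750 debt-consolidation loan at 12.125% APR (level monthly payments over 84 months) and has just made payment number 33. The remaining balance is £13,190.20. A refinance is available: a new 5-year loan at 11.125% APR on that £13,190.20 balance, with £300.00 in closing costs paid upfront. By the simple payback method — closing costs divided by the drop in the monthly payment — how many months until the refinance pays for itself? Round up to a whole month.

Current payment = 18,750 × 12.125%/12 / (1 − (1+0.0101042)^−84) = £332.24.
Refinanced payment = 13,190.20 × 0.0092708 / (1 − (1+0.0092708)^−60) = £287.61.
Monthly savings = £332.24 − £287.61 = £44.63.
Break-even = £300.00 / £44.63 = 6.72 → 7 months.

7 months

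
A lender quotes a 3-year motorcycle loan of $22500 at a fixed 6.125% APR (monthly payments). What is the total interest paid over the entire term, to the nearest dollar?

At 6.125% the monthly rate is 0.0051042, so the payment is 22,500 × 0.0051042 / (1 − 1.0051042^−36) = $685.77.
Total paid = 36 × $685.77 = $24,687.72; interest = $24,687.72 − $22,500 = $2,187.72.

$2,188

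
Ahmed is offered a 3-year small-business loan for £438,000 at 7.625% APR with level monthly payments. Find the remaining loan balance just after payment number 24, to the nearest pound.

With monthly rate i = 7.625%/12 = 0.0063542, the balance after k of n payments is P · [(1+i)^n − (1+i)^k] / [(1+i)^n − 1].
(1+0.0063542)^36 = 1.25611837 and (1+0.0063542)^24 = 1.16418065, so the balance is 438,000 × (1.25611837 − 1.16418065) / (1.25611837 − 1) = £157,226.99.

£157,227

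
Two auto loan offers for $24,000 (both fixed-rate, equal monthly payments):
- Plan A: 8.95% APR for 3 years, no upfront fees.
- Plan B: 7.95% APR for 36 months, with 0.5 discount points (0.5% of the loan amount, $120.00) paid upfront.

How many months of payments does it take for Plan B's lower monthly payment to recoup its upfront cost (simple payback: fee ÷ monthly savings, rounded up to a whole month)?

11 months

Plan A: monthly rate = 8.95%/12 = 0.0074583; payment = 24,000 × 0.0074583 / (1 − (1+0.0074583)^−36) = $762.64.
Plan B: monthly rate = 7.95%/12 = 0.0066250; payment = 24,000 × 0.0066250 / (1 − (1+0.0066250)^−36) = $751.52.
Monthly savings = $762.64 − $751.52 = $11.12.
Break-even = $120.00 / $11.12 = 10.79 → 11 months.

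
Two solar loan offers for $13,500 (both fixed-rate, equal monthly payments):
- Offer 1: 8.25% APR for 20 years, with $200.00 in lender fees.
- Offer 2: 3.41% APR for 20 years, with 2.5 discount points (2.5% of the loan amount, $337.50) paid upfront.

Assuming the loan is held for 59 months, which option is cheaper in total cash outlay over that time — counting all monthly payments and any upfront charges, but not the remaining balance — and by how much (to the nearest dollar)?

Offer 1: monthly rate = 8.25%/12 = 0.0068750; payment = 13,500 × 0.0068750 / (1 − (1+0.0068750)^−240) = $115.03.
Offer 2: monthly rate = 3.41%/12 = 0.0028417; payment = 13,500 × 0.0028417 / (1 − (1+0.0028417)^−240) = $77.67.
Over 59 months: Offer 1 costs 59 × $115.03 + $200.00 = $6,986.77; Offer 2 costs 59 × $77.67 + $337.50 = $4,920.03.
Offer 2 is cheaper by $6,986.77 − $4,920.03 = $2,066.74.

Offer 2 by $2,067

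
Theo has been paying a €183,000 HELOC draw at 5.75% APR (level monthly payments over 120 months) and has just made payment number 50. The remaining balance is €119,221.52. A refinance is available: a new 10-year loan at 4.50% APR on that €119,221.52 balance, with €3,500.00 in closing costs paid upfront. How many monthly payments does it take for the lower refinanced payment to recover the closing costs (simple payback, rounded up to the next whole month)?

Current payment = 183,000 × 5.75%/12 / (1 − (1+0.0047917)^−120) = €2,008.78.
Refinanced payment = 119,221.52 × 0.0037500 / (1 − (1+0.0037500)^−120) = €1,235.59.
Monthly savings = €2,008.78 − €1,235.59 = €773.19.
Break-even = €3,500.00 / €773.19 = 4.53 → 5 months.

5 months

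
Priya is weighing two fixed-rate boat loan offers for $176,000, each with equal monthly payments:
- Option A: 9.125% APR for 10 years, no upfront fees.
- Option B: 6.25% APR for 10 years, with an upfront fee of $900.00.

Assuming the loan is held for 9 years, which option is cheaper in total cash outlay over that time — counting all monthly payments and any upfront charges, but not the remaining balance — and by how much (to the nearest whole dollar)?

Option B by $27,751

Option A: monthly rate = 9.125%/12 = 0.0076042; payment = 176,000 × 0.0076042 / (1 − (1+0.0076042)^−120) = $2,241.42.
Option B: at 6.25% the monthly rate is 0.0052083, so the payment is 176,000 × 0.0052083 / (1 − 1.0052083^−120) = $1,976.13.
Over 108 months: Option A costs 108 × $2,241.42 = $242,073.36; Option B costs 108 × $1,976.13 + $900.00 = $214,322.04.
Option B is cheaper by $242,073.36 − $214,322.04 = $27,751.32.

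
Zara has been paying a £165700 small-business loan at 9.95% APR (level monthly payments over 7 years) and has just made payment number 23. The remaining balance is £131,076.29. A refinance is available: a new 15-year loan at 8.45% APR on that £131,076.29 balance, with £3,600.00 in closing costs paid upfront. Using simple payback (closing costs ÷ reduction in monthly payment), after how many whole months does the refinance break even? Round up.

Current payment = 165,700 × 9.95%/12 / (1 − (1+0.0082917)^−84) = £2,746.54.
Refinanced payment = 131,076.29 × 0.0070417 / (1 − (1+0.0070417)^−180) = £1,286.92.
Monthly savings = £2,746.54 − £1,286.92 = £1,459.62.
Break-even = £3,600.00 / £1,459.62 = 2.47 → 3 months.

3 months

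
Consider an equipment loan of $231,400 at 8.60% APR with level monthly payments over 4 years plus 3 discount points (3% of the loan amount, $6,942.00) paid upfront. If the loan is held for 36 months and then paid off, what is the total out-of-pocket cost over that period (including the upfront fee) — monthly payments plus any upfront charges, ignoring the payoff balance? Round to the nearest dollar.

Monthly rate = 8.6%/12 = 0.0071667; payment = 231,400 × 0.0071667 / (1 − (1+0.0071667)^−48) = $5,714.55.
Total outlay = 36 × $5,714.55 + $6,942.00 = $212,665.80.

$212,666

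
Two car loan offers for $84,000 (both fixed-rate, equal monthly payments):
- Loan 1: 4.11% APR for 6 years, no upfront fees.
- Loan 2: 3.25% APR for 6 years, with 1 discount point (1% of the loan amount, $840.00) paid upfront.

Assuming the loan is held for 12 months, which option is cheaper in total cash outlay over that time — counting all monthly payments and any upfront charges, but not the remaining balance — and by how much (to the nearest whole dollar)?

Loan 1: at 4.11% the monthly rate is 0.0034250, so the payment is 84,000 × 0.0034250 / (1 − 1.0034250^−72) = $1,318.41.
Loan 2: monthly rate = 3.25%/12 = 0.0027083; payment = 84,000 × 0.0027083 / (1 − (1+0.0027083)^−72) = $1,285.69.
Over 12 months: Loan 1 costs 12 × $1,318.41 = $15,820.92; Loan 2 costs 12 × $1,285.69 + $840.00 = $16,268.28.
Loan 1 is cheaper by $16,268.28 − $15,820.92 = $447.36.

Loan 1 by $447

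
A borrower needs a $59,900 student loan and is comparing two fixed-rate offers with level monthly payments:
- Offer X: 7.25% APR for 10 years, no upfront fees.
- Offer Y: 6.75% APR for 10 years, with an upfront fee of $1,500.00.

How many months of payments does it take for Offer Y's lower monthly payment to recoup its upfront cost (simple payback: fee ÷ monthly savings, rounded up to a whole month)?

98 months

Offer X: monthly rate = 7.25%/12 = 0.0060417; payment = 59,900 × 0.0060417 / (1 − (1+0.0060417)^−120) = $703.23.
Offer Y: monthly rate = 6.75%/12 = 0.0056250; payment = 59,900 × 0.0056250 / (1 − (1+0.0056250)^−120) = $687.80.
Monthly savings = $703.23 − $687.80 = $15.43.
Break-even = $1,500.00 / $15.43 = 97.21 → 98 months.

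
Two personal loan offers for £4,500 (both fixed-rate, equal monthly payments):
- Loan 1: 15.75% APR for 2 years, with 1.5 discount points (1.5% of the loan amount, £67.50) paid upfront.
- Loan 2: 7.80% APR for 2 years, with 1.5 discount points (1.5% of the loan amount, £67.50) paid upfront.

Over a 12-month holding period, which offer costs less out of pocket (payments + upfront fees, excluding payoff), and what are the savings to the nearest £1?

Loan 2 by £200

Loan 1: at 15.75% the monthly rate is 0.0131250, so the payment is 4,500 × 0.0131250 / (1 − 1.0131250^−24) = £219.80.
Loan 2: at 7.80% the monthly rate is 0.0065000, so the payment is 4,500 × 0.0065000 / (1 − 1.0065000^−24) = £203.11.
Over 12 months: Loan 1 costs 12 × £219.80 + £67.50 = £2,705.10; Loan 2 costs 12 × £203.11 + £67.50 = £2,504.82.
Loan 2 is cheaper by £2,705.10 − £2,504.82 = £200.28.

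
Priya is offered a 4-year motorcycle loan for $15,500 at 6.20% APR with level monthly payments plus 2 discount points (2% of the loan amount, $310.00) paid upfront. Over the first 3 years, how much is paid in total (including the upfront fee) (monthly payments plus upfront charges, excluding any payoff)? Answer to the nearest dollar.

$13,466

At 6.20% the monthly rate is 0.0051667, so the payment is 15,500 × 0.0051667 / (1 − 1.0051667^−48) = $365.44.
Total outlay = 36 × $365.44 + $310.00 = $13,465.84.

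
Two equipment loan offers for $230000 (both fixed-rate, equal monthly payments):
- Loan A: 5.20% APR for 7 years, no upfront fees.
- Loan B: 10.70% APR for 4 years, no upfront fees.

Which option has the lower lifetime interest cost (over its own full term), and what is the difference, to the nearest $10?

Loan A: monthly rate = 5.2%/12 = 0.0043333; payment = 230,000 × 0.0043333 / (1 − (1+0.0043333)^−84) = $3,272.46.
Total interest on Loan A = 84 × $3,272.46 − $230,000 = $44,886.64.
Loan B: at 10.70% the monthly rate is 0.0089167, so the payment is 230,000 × 0.0089167 / (1 − 1.0089167^−48) = $5,911.02.
Total interest on Loan B = 48 × $5,911.02 − $230,000 = $53,728.96.
Loan A is lower by $8,842.32.

Loan A by $8,840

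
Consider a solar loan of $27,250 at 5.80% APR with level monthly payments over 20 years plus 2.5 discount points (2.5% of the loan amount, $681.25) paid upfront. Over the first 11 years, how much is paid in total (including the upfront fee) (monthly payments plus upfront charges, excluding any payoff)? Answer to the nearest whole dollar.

At 5.80% the monthly rate is 0.0048333, so the payment is 27,250 × 0.0048333 / (1 − 1.0048333^−240) = $192.10.
Total outlay = 132 × $192.10 + $681.25 = $26,038.45.

$26,038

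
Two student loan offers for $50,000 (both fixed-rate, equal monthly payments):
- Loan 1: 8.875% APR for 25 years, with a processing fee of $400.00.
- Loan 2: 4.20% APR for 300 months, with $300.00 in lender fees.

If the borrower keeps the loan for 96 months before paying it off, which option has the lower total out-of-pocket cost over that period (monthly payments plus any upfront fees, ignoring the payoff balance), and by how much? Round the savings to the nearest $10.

Loan 1: monthly rate = 8.875%/12 = 0.0073958; payment = 50,000 × 0.0073958 / (1 − (1+0.0073958)^−300) = $415.33.
Loan 2: monthly rate = 4.2%/12 = 0.0035000; payment = 50,000 × 0.0035000 / (1 − (1+0.0035000)^−300) = $269.47.
Over 96 months: Loan 1 costs 96 × $415.33 + $400.00 = $40,271.68; Loan 2 costs 96 × $269.47 + $300.00 = $26,169.12.
Loan 2 is cheaper by $40,271.68 − $26,169.12 = $14,102.56.

Loan 2 by $14,100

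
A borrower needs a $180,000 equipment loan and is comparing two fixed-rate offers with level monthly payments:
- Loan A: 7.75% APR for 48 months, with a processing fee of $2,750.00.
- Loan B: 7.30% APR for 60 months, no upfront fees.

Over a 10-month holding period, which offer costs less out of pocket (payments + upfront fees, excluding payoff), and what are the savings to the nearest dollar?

Loan A: monthly rate = 7.75%/12 = 0.0064583; payment = 180,000 × 0.0064583 / (1 − (1+0.0064583)^−48) = $4,373.23.
Loan B: at 7.30% the monthly rate is 0.0060833, so the payment is 180,000 × 0.0060833 / (1 − 1.0060833^−60) = $3,589.75.
Over 10 months: Loan A costs 10 × $4,373.23 + $2,750.00 = $46,482.30; Loan B costs 10 × $3,589.75 = $35,897.50.
Loan B is cheaper by $46,482.30 − $35,897.50 = $10,584.80.

Loan B by $10,585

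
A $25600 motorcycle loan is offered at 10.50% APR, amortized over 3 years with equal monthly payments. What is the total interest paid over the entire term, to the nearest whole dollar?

$4,354

Monthly rate = 10.5%/12 = 0.0087500; payment = 25,600 × 0.0087500 / (1 − (1+0.0087500)^−36) = $832.06.
Total paid = 36 × $832.06 = $29,954.16; interest = $29,954.16 − $25,600 = $4,354.16.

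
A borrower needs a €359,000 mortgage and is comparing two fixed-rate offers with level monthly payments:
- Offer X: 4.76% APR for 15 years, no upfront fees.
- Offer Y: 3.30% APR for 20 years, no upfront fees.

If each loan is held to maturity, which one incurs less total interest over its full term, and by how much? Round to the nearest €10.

Offer Y by €12,080

Offer X: at 4.76% the monthly rate is 0.0039667, so the payment is 359,000 × 0.0039667 / (1 − 1.0039667^−180) = €2,794.27.
Total interest on Offer X = 180 × €2,794.27 − €359,000 = €143,968.60.
Offer Y: at 3.30% the monthly rate is 0.0027500, so the payment is 359,000 × 0.0027500 / (1 − 1.0027500^−240) = €2,045.35.
Total interest on Offer Y = 240 × €2,045.35 − €359,000 = €131,884.00.
Offer Y is lower by €12,084.60.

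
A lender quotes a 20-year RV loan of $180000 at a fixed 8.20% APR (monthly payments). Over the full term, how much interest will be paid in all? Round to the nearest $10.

$186,740

At 8.20% the monthly rate is 0.0068333, so the payment is 180,000 × 0.0068333 / (1 − 1.0068333^−240) = $1,528.07.
Total paid = 240 × $1,528.07 = $366,736.80; interest = $366,736.80 − $180,000 = $186,736.80.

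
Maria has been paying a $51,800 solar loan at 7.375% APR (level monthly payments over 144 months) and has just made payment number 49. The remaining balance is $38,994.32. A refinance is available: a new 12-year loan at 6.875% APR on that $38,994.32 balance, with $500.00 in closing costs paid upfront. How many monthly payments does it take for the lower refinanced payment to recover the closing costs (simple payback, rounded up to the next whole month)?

Current payment = 51,800 × 7.375%/12 / (1 − (1+0.0061458)^−144) = $543.11.
Refinanced payment = 38,994.32 × 0.0057292 / (1 − (1+0.0057292)^−144) = $398.42.
Monthly savings = $543.11 − $398.42 = $144.69.
Break-even = $500.00 / $144.69 = 3.46 → 4 months.

4 months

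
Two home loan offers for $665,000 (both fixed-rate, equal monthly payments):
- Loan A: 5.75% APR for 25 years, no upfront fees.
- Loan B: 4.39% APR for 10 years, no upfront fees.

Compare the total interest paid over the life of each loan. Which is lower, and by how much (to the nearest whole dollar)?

Loan A: monthly rate = 5.75%/12 = 0.0047917; payment = 665,000 × 0.0047917 / (1 − (1+0.0047917)^−300) = $4,183.56.
Total interest on Loan A = 300 × $4,183.56 − $665,000 = $590,068.00.
Loan B: monthly rate = 4.39%/12 = 0.0036583; payment = 665,000 × 0.0036583 / (1 − (1+0.0036583)^−120) = $6,856.75.
Total interest on Loan B = 120 × $6,856.75 − $665,000 = $157,810.00.
Loan B is lower by $432,258.00.

Loan B by $432,258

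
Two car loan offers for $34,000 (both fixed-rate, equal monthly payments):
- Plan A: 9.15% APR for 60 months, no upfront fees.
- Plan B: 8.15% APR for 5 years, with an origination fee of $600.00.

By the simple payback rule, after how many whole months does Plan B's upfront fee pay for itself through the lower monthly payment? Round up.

37 months

Plan A: at 9.15% the monthly rate is 0.0076250, so the payment is 34,000 × 0.0076250 / (1 − 1.0076250^−60) = $708.26.
Plan B: monthly rate = 8.15%/12 = 0.0067917; payment = 34,000 × 0.0067917 / (1 − (1+0.0067917)^−60) = $691.84.
Monthly savings = $708.26 − $691.84 = $16.42.
Break-even = $600.00 / $16.42 = 36.54 → 37 months.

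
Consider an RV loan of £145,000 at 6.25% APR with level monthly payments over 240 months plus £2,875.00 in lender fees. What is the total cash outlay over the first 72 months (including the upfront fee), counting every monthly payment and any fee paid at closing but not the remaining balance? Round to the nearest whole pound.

Monthly rate = 6.25%/12 = 0.0052083; payment = 145,000 × 0.0052083 / (1 − (1+0.0052083)^−240) = £1,059.85.
Total outlay = 72 × £1,059.85 + £2,875.00 = £79,184.20.

£79,184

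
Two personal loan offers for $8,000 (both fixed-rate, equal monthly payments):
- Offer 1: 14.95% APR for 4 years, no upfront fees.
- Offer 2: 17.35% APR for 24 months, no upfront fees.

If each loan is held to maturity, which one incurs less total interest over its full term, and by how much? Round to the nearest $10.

Offer 1: monthly rate = 14.95%/12 = 0.0124583; payment = 8,000 × 0.0124583 / (1 − (1+0.0124583)^−48) = $222.44.
Total interest on Offer 1 = 48 × $222.44 − $8,000 = $2,677.12.
Offer 2: monthly rate = 17.35%/12 = 0.0144583; payment = 8,000 × 0.0144583 / (1 − (1+0.0144583)^−24) = $396.88.
Total interest on Offer 2 = 24 × $396.88 − $8,000 = $1,525.12.
Offer 2 is lower by $1,152.00.

Offer 2 by $1,150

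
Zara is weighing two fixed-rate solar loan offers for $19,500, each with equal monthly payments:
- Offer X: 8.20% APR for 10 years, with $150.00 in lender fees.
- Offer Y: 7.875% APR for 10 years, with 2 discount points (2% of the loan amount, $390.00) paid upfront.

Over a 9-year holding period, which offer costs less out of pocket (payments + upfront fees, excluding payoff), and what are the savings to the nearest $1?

Offer Y by $122

Offer X: at 8.20% the monthly rate is 0.0068333, so the payment is 19,500 × 0.0068333 / (1 − 1.0068333^−120) = $238.65.
Offer Y: at 7.875% the monthly rate is 0.0065625, so the payment is 19,500 × 0.0065625 / (1 − 1.0065625^−120) = $235.30.
Over 108 months: Offer X costs 108 × $238.65 + $150.00 = $25,924.20; Offer Y costs 108 × $235.30 + $390.00 = $25,802.40.
Offer Y is cheaper by $25,924.20 − $25,802.40 = $121.80.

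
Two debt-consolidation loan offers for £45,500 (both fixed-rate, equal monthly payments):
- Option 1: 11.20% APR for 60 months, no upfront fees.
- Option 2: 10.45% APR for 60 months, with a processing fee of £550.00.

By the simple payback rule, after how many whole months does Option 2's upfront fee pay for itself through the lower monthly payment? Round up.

33 months

Option 1: monthly rate = 11.2%/12 = 0.0093333; payment = 45,500 × 0.0093333 / (1 − (1+0.0093333)^−60) = £993.82.
Option 2: monthly rate = 10.45%/12 = 0.0087083; payment = 45,500 × 0.0087083 / (1 − (1+0.0087083)^−60) = £976.85.
Monthly savings = £993.82 − £976.85 = £16.97.
Break-even = £550.00 / £16.97 = 32.41 → 33 months.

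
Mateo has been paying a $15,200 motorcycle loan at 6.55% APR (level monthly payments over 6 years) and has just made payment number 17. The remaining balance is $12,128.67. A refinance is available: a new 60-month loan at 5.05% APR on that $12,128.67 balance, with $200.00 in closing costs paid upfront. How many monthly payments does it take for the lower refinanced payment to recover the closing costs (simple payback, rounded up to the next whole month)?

Current payment = 15,200 × 6.55%/12 / (1 − (1+0.0054583)^−72) = $255.87.
Refinanced payment = 12,128.67 × 0.0042083 / (1 − (1+0.0042083)^−60) = $229.16.
Monthly savings = $255.87 − $229.16 = $26.71.
Break-even = $200.00 / $26.71 = 7.49 → 8 months.

8 months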